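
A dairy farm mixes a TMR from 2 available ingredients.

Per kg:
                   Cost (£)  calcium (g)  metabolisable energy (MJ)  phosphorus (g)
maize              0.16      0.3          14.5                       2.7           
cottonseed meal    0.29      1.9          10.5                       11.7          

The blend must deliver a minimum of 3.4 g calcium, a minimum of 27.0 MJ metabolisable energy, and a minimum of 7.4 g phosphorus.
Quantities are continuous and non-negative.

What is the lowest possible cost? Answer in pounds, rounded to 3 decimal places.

Let x1 = kg of maize, x2 = kg of cottonseed meal.
min 0.16x1 + 0.29x2 with:
  0.3x1 + 1.9x2 ≥ 3.4   (calcium)
  14.5x1 + 10.5x2 ≥ 27   (metabolisable energy)
  2.7x1 + 11.7x2 ≥ 7.4   (phosphorus)
  x1, x2 ≥ 0.
Both inputs are positive at the optimum. The calcium and metabolisable energy requirements are met with equality.
That vertex is x1 = 0.6393, x2 = 1.689.
Objective = 0.16·0.6393 + 0.29·1.689 = 0.59210.

£0.592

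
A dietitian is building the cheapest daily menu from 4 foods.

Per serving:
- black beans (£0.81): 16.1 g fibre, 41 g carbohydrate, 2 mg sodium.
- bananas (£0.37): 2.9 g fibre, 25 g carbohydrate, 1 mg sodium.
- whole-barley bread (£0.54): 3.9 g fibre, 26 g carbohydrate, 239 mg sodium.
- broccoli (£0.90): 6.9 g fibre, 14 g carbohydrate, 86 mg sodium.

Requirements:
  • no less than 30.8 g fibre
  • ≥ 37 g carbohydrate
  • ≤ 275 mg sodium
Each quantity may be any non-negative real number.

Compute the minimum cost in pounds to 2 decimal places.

£1.55

This is a linear program. Let x1 = servings of black beans, x2 = servings of bananas, x3 = servings of whole-barley bread, x4 = servings of broccoli.
Minimize 0.81x1 + 0.37x2 + 0.54x3 + 0.9x4 s.t.:
  16.1x1 + 2.9x2 + 3.9x3 + 6.9x4 ≥ 30.8   (fibre)
  41x1 + 25x2 + 26x3 + 14x4 ≥ 37   (carbohydrate)
  2x1 + 1x2 + 239x3 + 86x4 ≤ 275   (sodium)
  x1, x2, x3, x4 ≥ 0.
The minimum-cost mix takes nothing from bananas, whole-barley bread, broccoli — only black beans. The fibre requirement is met with equality.
Optimal quantities: black beans = 1.913 servings.
Hence cost = 0.81·1.913 = £1.5495.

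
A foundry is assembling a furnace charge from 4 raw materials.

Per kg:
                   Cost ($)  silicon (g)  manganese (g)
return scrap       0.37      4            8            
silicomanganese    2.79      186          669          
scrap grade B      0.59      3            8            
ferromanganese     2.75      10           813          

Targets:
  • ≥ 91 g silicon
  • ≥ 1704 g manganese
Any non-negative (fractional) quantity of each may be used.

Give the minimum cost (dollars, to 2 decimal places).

$5.97

Let x1 = kg of return scrap, x2 = kg of silicomanganese, x3 = kg of scrap grade B, x4 = kg of ferromanganese.
Minimise 0.37x1 + 2.79x2 + 0.59x3 + 2.75x4 s.t.:
  4x1 + 186x2 + 3x3 + 10x4 ≥ 91   (silicon)
  8x1 + 669x2 + 8x3 + 813x4 ≥ 1704   (manganese)
  x1, x2, x3, x4 ≥ 0.
At the optimum only silicomanganese, ferromanganese are positive (return scrap, scrap grade B = 0). There the silicon and manganese constraints are tight.
Solving gives x2 = 0.394, x4 = 1.772.
Hence cost = 2.79·0.394 + 2.75·1.772 = $5.9723.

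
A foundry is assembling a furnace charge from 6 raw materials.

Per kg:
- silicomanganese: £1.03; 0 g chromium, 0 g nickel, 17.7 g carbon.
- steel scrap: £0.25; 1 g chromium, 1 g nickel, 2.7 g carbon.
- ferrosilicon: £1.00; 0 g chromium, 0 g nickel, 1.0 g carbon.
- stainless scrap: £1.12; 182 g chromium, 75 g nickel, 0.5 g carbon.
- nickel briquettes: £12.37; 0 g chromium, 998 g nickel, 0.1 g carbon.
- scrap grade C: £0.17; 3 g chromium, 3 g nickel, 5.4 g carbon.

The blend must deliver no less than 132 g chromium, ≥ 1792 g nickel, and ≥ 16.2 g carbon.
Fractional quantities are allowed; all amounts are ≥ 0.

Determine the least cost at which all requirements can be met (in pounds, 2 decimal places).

£22.73

Let x1 = kg of silicomanganese, x2 = kg of steel scrap, x3 = kg of ferrosilicon, x4 = kg of stainless scrap, x5 = kg of nickel briquettes, x6 = kg of scrap grade C.
Minimize 1.03x1 + 0.25x2 + 1x3 + 1.12x4 + 12.37x5 + 0.17x6 s.t.:
  1x2 + 182x4 + 3x6 ≥ 132   (chromium)
  1x2 + 75x4 + 998x5 + 3x6 ≥ 1792   (nickel)
  17.7x1 + 2.7x2 + 1x3 + 0.5x4 + 0.1x5 + 5.4x6 ≥ 16.2   (carbon)
  x1, x2, x3, x4, x5, x6 ≥ 0.
At the optimum only stainless scrap, nickel briquettes, scrap grade C are positive (silicomanganese, steel scrap, ferrosilicon = 0). Binding constraints: chromium, nickel, carbon.
Optimal quantities: stainless scrap = 0.6774 kg, nickel briquettes = 1.736 kg, scrap grade C = 2.905 kg.
Objective = 1.12·0.6774 + 12.37·1.736 + 0.17·2.905 = 22.7269.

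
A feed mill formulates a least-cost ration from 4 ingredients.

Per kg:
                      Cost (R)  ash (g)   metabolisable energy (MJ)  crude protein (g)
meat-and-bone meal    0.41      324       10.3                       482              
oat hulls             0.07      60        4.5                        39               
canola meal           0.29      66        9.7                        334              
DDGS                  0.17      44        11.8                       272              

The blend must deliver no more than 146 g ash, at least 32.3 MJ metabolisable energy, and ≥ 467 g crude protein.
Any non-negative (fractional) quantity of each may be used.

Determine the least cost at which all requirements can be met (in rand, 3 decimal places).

R0.465

Let x1 = kg of meat-and-bone meal, x2 = kg of oat hulls, x3 = kg of canola meal, x4 = kg of DDGS.
Minimise 0.41x1 + 0.07x2 + 0.29x3 + 0.17x4 with:
  324x1 + 60x2 + 66x3 + 44x4 ≤ 146   (ash)
  10.3x1 + 4.5x2 + 9.7x3 + 11.8x4 ≥ 32.3   (metabolisable energy)
  482x1 + 39x2 + 334x3 + 272x4 ≥ 467   (crude protein)
  x1, x2, x3, x4 ≥ 0.
The minimum-cost mix takes nothing from meat-and-bone meal, oat hulls, canola meal — only DDGS. Binding constraint: metabolisable energy.
Optimal quantities: DDGS = 2.737 kg.
Objective = 0.17·2.737 = 0.46529.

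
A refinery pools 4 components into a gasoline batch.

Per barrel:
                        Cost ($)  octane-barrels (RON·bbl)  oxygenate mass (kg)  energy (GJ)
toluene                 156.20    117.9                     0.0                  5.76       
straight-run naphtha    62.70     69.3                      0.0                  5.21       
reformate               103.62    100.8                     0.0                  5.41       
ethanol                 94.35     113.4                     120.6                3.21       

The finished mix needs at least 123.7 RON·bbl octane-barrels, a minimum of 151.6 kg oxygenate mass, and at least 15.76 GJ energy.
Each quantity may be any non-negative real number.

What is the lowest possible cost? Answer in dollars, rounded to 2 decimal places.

$259.71

Treat it as an LP. Let x1 = barrels of toluene, x2 = barrels of straight-run naphtha, x3 = barrels of reformate, x4 = barrels of ethanol.
Minimise 156.2x1 + 62.7x2 + 103.62x3 + 94.35x4 s.t.:
  117.9x1 + 69.3x2 + 100.8x3 + 113.4x4 ≥ 123.7   (octane-barrels)
  120.6x4 ≥ 151.6   (oxygenate mass)
  5.76x1 + 5.21x2 + 5.41x3 + 3.21x4 ≥ 15.76   (energy)
  x1, x2, x3, x4 ≥ 0.
The optimal basis is {straight-run naphtha, ethanol}; toluene, reformate drop out. There the oxygenate mass and energy constraints are tight.
That vertex is x2 = 2.25046, x4 = 1.25705.
Hence cost = 62.7·2.25046 + 94.35·1.25705 = $259.7065.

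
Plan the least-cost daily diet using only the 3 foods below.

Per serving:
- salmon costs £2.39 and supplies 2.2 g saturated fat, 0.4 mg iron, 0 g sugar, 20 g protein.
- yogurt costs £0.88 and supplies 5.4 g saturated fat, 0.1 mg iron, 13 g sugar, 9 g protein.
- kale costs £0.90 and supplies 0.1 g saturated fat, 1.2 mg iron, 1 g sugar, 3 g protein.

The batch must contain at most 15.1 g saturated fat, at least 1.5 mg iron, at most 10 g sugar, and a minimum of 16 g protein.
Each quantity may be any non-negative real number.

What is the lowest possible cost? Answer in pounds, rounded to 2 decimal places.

£2.36

Treat it as an LP. Let x1 = servings of salmon, x2 = servings of yogurt, x3 = servings of kale.
Minimise 2.39x1 + 0.88x2 + 0.9x3 subject to:
  2.2x1 + 5.4x2 + 0.1x3 ≤ 15.1   (saturated fat)
  0.4x1 + 0.1x2 + 1.2x3 ≥ 1.5   (iron)
  13x2 + 1x3 ≤ 10   (sugar)
  20x1 + 9x2 + 3x3 ≥ 16   (protein)
  x1, x2, x3 ≥ 0.
All 3 inputs are positive at the optimum. Binding constraints: iron, sugar, protein.
So salmon = 0.3289 servings, yogurt = 0.6859 servings, kale = 1.083 servings.
Cost = 2.39·0.3289 + 0.88·0.6859 + 0.9·1.083 = 2.3644.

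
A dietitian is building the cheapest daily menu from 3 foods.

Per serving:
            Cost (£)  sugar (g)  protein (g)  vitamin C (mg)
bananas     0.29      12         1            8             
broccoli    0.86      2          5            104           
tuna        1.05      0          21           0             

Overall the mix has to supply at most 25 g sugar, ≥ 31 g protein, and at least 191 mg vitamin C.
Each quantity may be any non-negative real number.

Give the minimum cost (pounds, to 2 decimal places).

Treat it as an LP. Let x1 = servings of bananas, x2 = servings of broccoli, x3 = servings of tuna.
min 0.29x1 + 0.86x2 + 1.05x3 with:
  12x1 + 2x2 ≤ 25   (sugar)
  1x1 + 5x2 + 21x3 ≥ 31   (protein)
  8x1 + 104x2 ≥ 191   (vitamin C)
  x1, x2, x3 ≥ 0.
The optimal basis is {broccoli, tuna}; bananas drops out. The protein and vitamin C requirements are met with equality.
So broccoli = 1.837 servings, tuna = 1.039 servings.
Cost = 0.86·1.837 + 1.05·1.039 = 2.6708.

£2.67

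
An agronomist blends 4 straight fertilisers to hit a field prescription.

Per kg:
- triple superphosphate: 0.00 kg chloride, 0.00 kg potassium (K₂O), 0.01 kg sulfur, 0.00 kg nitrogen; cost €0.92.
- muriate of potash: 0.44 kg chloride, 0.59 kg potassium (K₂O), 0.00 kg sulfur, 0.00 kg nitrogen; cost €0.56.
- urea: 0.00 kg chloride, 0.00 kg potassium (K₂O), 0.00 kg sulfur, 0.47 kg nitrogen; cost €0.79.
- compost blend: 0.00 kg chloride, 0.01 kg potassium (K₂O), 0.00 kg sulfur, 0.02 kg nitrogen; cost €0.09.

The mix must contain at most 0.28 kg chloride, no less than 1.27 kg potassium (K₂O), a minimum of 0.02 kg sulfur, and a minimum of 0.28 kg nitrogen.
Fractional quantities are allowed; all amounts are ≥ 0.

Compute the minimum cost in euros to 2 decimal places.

€10.25

Let x1 = kg of triple superphosphate, x2 = kg of muriate of potash, x3 = kg of urea, x4 = kg of compost blend.
Minimize 0.92x1 + 0.56x2 + 0.79x3 + 0.09x4 with:
  0.44x2 ≤ 0.28   (chloride)
  0.59x2 + 0.01x4 ≥ 1.27   (potassium (K₂O))
  0.01x1 ≥ 0.02   (sulfur)
  0.47x3 + 0.02x4 ≥ 0.28   (nitrogen)
  x1, x2, x3, x4 ≥ 0.
The cheapest feasible vertex uses only triple superphosphate, muriate of potash, compost blend; urea is not used. There the chloride, potassium (K₂O), sulfur constraints are tight.
That vertex is x1 = 2, x2 = 0.6364, x4 = 89.45.
Hence cost = 0.92·2 + 0.56·0.6364 + 0.09·89.45 = €10.2469.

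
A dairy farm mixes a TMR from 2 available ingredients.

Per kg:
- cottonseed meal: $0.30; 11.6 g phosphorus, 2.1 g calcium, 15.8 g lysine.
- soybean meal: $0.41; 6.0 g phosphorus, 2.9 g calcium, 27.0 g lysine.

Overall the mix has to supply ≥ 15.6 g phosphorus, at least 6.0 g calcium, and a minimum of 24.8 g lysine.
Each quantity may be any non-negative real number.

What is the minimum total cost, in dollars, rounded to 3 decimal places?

$0.850

Set it up as a linear program. Let x1 = kg of cottonseed meal, x2 = kg of soybean meal.
min 0.3x1 + 0.41x2 s.t.:
  11.6x1 + 6x2 ≥ 15.6   (phosphorus)
  2.1x1 + 2.9x2 ≥ 6   (calcium)
  15.8x1 + 27x2 ≥ 24.8   (lysine)
  x1, x2 ≥ 0.
Both inputs are positive at the optimum. Binding constraints: phosphorus and calcium.
Solving gives x1 = 0.4392, x2 = 1.751.
Hence cost = 0.3·0.4392 + 0.41·1.751 = $0.84967.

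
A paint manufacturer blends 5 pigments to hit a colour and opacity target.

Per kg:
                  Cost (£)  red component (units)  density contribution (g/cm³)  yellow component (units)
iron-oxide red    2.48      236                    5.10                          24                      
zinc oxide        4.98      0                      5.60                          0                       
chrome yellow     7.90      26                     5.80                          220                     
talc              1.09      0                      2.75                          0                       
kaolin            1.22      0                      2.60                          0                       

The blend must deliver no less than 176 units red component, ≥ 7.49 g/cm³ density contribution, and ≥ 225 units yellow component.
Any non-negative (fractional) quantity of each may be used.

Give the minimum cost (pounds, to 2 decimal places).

Let x1 = kg of iron-oxide red, x2 = kg of zinc oxide, x3 = kg of chrome yellow, x4 = kg of talc, x5 = kg of kaolin.
min 2.48x1 + 4.98x2 + 7.9x3 + 1.09x4 + 1.22x5 with:
  236x1 + 26x3 ≥ 176   (red component)
  5.1x1 + 5.6x2 + 5.8x3 + 2.75x4 + 2.6x5 ≥ 7.49   (density contribution)
  24x1 + 220x3 ≥ 225   (yellow component)
  x1, x2, x3, x4, x5 ≥ 0.
The optimal basis is {iron-oxide red, chrome yellow}; zinc oxide, talc, kaolin drop out. There the red component and yellow component constraints are tight.
Solving gives x1 = 0.6408, x3 = 0.9528.
Hence cost = 2.48·0.6408 + 7.9·0.9528 = £9.1163.

£9.12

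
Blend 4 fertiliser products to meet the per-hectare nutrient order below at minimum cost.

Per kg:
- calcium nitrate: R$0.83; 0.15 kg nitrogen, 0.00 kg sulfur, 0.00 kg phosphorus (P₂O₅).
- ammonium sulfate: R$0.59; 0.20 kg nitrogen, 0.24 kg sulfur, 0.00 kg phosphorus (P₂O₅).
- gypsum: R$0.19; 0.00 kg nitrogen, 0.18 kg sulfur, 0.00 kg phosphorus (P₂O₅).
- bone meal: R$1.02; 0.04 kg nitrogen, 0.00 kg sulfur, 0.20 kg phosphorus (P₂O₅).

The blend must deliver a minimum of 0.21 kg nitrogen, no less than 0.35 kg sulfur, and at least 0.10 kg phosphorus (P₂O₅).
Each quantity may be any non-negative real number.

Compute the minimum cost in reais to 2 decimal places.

R$1.20

Set it up as a linear program. Let x1 = kg of calcium nitrate, x2 = kg of ammonium sulfate, x3 = kg of gypsum, x4 = kg of bone meal.
min 0.83x1 + 0.59x2 + 0.19x3 + 1.02x4 with:
  0.15x1 + 0.2x2 + 0.04x4 ≥ 0.21   (nitrogen)
  0.24x2 + 0.18x3 ≥ 0.35   (sulfur)
  0.2x4 ≥ 0.1   (phosphorus (P₂O₅))
  x1, x2, x3, x4 ≥ 0.
The optimal basis is {ammonium sulfate, gypsum, bone meal}; calcium nitrate drops out. The nitrogen, sulfur, phosphorus (P₂O₅) requirements are met with equality.
Optimal quantities: ammonium sulfate = 0.95 kg, gypsum = 0.6778 kg, bone meal = 0.5 kg.
Hence cost = 0.59·0.95 + 0.19·0.6778 + 1.02·0.5 = R$1.1993.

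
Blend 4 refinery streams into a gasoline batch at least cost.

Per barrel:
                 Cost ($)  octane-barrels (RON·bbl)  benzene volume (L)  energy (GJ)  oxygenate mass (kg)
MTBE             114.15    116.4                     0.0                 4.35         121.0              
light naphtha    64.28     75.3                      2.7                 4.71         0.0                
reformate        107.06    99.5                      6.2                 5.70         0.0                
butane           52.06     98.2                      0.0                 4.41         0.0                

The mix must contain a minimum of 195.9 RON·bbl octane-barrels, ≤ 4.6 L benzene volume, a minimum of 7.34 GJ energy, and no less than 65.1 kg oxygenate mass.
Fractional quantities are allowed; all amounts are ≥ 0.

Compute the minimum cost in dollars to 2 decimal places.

This is a linear program. Let x1 = barrels of MTBE, x2 = barrels of light naphtha, x3 = barrels of reformate, x4 = barrels of butane.
Minimise 114.15x1 + 64.28x2 + 107.06x3 + 52.06x4 with:
  116.4x1 + 75.3x2 + 99.5x3 + 98.2x4 ≥ 195.9   (octane-barrels)
  2.7x2 + 6.2x3 ≤ 4.6   (benzene volume)
  4.35x1 + 4.71x2 + 5.7x3 + 4.41x4 ≥ 7.34   (energy)
  121x1 ≥ 65.1   (oxygenate mass)
  x1, x2, x3, x4 ≥ 0.
At the optimum only MTBE, butane are positive (light naphtha, reformate = 0). There the octane-barrels and oxygenate mass constraints are tight.
Optimal quantities: MTBE = 0.53802 barrels, butane = 1.3572 barrels.
Total cost: 114.15·0.53802 + 52.06·1.3572 = 132.0708.

$132.07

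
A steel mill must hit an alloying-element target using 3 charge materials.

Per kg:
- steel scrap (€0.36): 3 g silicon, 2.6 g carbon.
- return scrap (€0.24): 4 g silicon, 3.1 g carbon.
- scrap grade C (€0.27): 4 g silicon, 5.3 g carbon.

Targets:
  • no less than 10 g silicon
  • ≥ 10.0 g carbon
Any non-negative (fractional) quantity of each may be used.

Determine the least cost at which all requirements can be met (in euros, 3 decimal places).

This is a linear program. Let x1 = kg of steel scrap, x2 = kg of return scrap, x3 = kg of scrap grade C.
Minimize 0.36x1 + 0.24x2 + 0.27x3 subject to:
  3x1 + 4x2 + 4x3 ≥ 10   (silicon)
  2.6x1 + 3.1x2 + 5.3x3 ≥ 10   (carbon)
  x1, x2, x3 ≥ 0.
The optimal basis is {return scrap, scrap grade C}; steel scrap drops out. Binding constraints: silicon and carbon.
That vertex is x2 = 1.477, x3 = 1.023.
Objective = 0.24·1.477 + 0.27·1.023 = 0.63069.

€0.631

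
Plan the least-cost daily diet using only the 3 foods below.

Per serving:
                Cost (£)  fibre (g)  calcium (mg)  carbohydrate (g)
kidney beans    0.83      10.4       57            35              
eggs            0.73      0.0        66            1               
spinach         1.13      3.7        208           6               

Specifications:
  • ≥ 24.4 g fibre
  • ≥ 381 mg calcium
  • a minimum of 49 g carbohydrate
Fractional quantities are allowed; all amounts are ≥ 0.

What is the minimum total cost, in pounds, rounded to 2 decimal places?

£3.05

This is a linear program. Let x1 = servings of kidney beans, x2 = servings of eggs, x3 = servings of spinach.
Minimise 0.83x1 + 0.73x2 + 1.13x3 subject to:
  10.4x1 + 3.7x3 ≥ 24.4   (fibre)
  57x1 + 66x2 + 208x3 ≥ 381   (calcium)
  35x1 + 1x2 + 6x3 ≥ 49   (carbohydrate)
  x1, x2, x3 ≥ 0.
At the optimum only kidney beans, spinach are positive (eggs = 0). There the fibre and calcium constraints are tight.
Solving gives x1 = 1.878, x3 = 1.317.
Hence cost = 0.83·1.878 + 1.13·1.317 = £3.0470.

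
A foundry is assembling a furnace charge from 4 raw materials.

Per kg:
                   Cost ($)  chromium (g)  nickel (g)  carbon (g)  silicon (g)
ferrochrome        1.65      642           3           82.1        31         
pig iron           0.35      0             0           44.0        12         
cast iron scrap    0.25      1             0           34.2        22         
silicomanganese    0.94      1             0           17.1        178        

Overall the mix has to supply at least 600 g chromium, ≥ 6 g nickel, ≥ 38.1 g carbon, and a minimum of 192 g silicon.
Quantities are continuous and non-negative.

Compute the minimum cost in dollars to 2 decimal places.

Let x1 = kg of ferrochrome, x2 = kg of pig iron, x3 = kg of cast iron scrap, x4 = kg of silicomanganese.
min 1.65x1 + 0.35x2 + 0.25x3 + 0.94x4 s.t.:
  642x1 + 1x3 + 1x4 ≥ 600   (chromium)
  3x1 ≥ 6   (nickel)
  82.1x1 + 44x2 + 34.2x3 + 17.1x4 ≥ 38.1   (carbon)
  31x1 + 12x2 + 22x3 + 178x4 ≥ 192   (silicon)
  x1, x2, x3, x4 ≥ 0.
The minimum-cost mix takes nothing from pig iron, cast iron scrap — only ferrochrome, silicomanganese. The nickel and silicon requirements are met with equality.
Solving gives x1 = 2, x4 = 0.7303.
Hence cost = 1.65·2 + 0.94·0.7303 = $3.9865.

$3.99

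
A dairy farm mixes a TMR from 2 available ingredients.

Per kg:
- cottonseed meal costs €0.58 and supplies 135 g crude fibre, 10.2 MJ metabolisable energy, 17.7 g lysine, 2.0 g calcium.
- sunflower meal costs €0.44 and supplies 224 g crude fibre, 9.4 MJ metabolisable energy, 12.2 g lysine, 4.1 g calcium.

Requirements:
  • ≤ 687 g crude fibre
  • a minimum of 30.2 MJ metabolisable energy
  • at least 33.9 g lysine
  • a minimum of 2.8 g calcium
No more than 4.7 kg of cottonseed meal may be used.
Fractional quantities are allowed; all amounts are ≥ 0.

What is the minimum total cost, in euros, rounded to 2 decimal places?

€1.44

Set it up as a linear program. Let x1 = kg of cottonseed meal, x2 = kg of sunflower meal.
min 0.58x1 + 0.44x2 subject to:
  135x1 + 224x2 ≤ 687   (crude fibre)
  10.2x1 + 9.4x2 ≥ 30.2   (metabolisable energy)
  17.7x1 + 12.2x2 ≥ 33.9   (lysine)
  2x1 + 4.1x2 ≥ 2.8   (calcium)
  x1 ≤ 4.7
  x1, x2 ≥ 0.
Both inputs are positive at the optimum. There the crude fibre and metabolisable energy constraints are tight.
Solving gives x1 = 0.3022, x2 = 2.885.
Objective = 0.58·0.3022 + 0.44·2.885 = 1.4447.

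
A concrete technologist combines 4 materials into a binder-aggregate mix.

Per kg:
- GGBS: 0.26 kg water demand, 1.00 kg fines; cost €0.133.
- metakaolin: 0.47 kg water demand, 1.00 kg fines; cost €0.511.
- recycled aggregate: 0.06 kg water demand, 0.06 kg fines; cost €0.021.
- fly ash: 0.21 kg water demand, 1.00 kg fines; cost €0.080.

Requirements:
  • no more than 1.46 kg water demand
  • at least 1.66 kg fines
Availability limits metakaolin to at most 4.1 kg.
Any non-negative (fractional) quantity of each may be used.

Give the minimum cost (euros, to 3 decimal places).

This is a linear program. Let x1 = kg of GGBS, x2 = kg of metakaolin, x3 = kg of recycled aggregate, x4 = kg of fly ash.
Minimize 0.133x1 + 0.511x2 + 0.021x3 + 0.08x4 subject to:
  0.26x1 + 0.47x2 + 0.06x3 + 0.21x4 ≤ 1.46   (water demand)
  1x1 + 1x2 + 0.06x3 + 1x4 ≥ 1.66   (fines)
  x2 ≤ 4.1
  x1, x2, x3, x4 ≥ 0.
The cheapest feasible vertex uses only fly ash; GGBS, metakaolin, recycled aggregate are not used. Binding constraint: fines.
That vertex is x4 = 1.66.
Objective = 0.08·1.66 = 0.13280.

€0.133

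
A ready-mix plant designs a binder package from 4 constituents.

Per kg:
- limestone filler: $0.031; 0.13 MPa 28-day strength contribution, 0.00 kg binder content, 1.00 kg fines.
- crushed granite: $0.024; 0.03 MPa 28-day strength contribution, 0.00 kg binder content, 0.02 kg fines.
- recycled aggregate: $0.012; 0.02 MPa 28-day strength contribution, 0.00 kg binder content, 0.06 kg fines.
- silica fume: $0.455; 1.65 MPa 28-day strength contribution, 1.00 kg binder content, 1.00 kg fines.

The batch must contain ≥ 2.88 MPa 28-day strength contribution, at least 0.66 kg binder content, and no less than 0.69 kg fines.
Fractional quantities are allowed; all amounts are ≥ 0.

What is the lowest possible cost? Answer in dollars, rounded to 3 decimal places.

$0.727

Treat it as an LP. Let x1 = kg of limestone filler, x2 = kg of crushed granite, x3 = kg of recycled aggregate, x4 = kg of silica fume.
min 0.031x1 + 0.024x2 + 0.012x3 + 0.455x4 s.t.:
  0.13x1 + 0.03x2 + 0.02x3 + 1.65x4 ≥ 2.88   (28-day strength contribution)
  1x4 ≥ 0.66   (binder content)
  1x1 + 0.02x2 + 0.06x3 + 1x4 ≥ 0.69   (fines)
  x1, x2, x3, x4 ≥ 0.
The cheapest feasible vertex uses only limestone filler, silica fume; crushed granite, recycled aggregate are not used. There the 28-day strength contribution and binder content constraints are tight.
So limestone filler = 13.78 kg, silica fume = 0.66 kg.
Objective = 0.031·13.78 + 0.455·0.66 = 0.72748.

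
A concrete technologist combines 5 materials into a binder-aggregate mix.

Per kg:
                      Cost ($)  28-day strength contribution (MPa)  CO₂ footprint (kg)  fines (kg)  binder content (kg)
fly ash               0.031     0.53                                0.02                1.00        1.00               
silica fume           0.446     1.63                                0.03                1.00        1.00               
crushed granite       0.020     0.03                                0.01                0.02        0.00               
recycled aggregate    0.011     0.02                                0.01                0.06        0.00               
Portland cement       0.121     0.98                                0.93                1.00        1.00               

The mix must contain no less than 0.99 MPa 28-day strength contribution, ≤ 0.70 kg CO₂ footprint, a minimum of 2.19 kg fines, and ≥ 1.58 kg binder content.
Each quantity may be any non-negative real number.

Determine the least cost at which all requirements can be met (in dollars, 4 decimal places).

This is a linear program. Let x1 = kg of fly ash, x2 = kg of silica fume, x3 = kg of crushed granite, x4 = kg of recycled aggregate, x5 = kg of Portland cement.
Minimise 0.031x1 + 0.446x2 + 0.02x3 + 0.011x4 + 0.121x5 s.t.:
  0.53x1 + 1.63x2 + 0.03x3 + 0.02x4 + 0.98x5 ≥ 0.99   (28-day strength contribution)
  0.02x1 + 0.03x2 + 0.01x3 + 0.01x4 + 0.93x5 ≤ 0.7   (CO₂ footprint)
  1x1 + 1x2 + 0.02x3 + 0.06x4 + 1x5 ≥ 2.19   (fines)
  1x1 + 1x2 + 1x5 ≥ 1.58   (binder content)
  x1, x2, x3, x4, x5 ≥ 0.
The cheapest feasible vertex uses only fly ash; silica fume, crushed granite, recycled aggregate, Portland cement are not used. The fines requirement is met with equality.
That vertex is x1 = 2.19.
Objective = 0.031·2.19 = 0.067890.

$0.0679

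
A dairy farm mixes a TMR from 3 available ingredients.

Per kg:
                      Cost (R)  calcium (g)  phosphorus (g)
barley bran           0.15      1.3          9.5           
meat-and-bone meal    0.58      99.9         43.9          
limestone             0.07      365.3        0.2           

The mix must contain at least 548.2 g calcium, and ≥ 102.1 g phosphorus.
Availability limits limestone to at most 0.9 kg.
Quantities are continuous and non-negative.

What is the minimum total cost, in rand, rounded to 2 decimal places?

R1.41

Set it up as a linear program. Let x1 = kg of barley bran, x2 = kg of meat-and-bone meal, x3 = kg of limestone.
Minimise 0.15x1 + 0.58x2 + 0.07x3 subject to:
  1.3x1 + 99.9x2 + 365.3x3 ≥ 548.2   (calcium)
  9.5x1 + 43.9x2 + 0.2x3 ≥ 102.1   (phosphorus)
  x3 ≤ 0.9
  x1, x2, x3 ≥ 0.
The cheapest feasible vertex uses only meat-and-bone meal, limestone; barley bran is not used. There the calcium and phosphorus constraints are tight.
Optimal quantities: meat-and-bone meal = 2.322 kg, limestone = 0.8657 kg.
Objective = 0.58·2.322 + 0.07·0.8657 = 1.4074.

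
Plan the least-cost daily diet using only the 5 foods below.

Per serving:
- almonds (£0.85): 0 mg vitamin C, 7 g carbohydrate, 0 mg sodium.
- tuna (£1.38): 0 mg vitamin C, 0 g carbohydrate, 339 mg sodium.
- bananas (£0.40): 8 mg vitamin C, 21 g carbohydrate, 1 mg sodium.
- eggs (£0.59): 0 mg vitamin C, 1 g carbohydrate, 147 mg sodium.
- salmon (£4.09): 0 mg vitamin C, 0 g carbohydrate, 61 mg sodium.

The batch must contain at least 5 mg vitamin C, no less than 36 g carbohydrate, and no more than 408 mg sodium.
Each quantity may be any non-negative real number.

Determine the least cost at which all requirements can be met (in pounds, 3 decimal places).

This is a linear program. Let x1 = servings of almonds, x2 = servings of tuna, x3 = servings of bananas, x4 = servings of eggs, x5 = servings of salmon.
min 0.85x1 + 1.38x2 + 0.4x3 + 0.59x4 + 4.09x5 with:
  8x3 ≥ 5   (vitamin C)
  7x1 + 21x3 + 1x4 ≥ 36   (carbohydrate)
  339x2 + 1x3 + 147x4 + 61x5 ≤ 408   (sodium)
  x1, x2, x3, x4, x5 ≥ 0.
The minimum-cost mix takes nothing from almonds, tuna, eggs, salmon — only bananas. The carbohydrate requirement is met with equality.
So bananas = 1.714 servings.
Cost = 0.4·1.714 = 0.68560.

£0.686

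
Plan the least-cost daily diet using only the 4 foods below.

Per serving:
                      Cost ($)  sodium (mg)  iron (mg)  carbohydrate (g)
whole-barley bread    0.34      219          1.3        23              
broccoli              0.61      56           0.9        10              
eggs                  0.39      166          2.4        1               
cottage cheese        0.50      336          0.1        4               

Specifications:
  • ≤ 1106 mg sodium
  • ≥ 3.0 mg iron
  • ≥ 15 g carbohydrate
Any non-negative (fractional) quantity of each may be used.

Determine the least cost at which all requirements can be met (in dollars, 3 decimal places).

$0.566

This is a linear program. Let x1 = servings of whole-barley bread, x2 = servings of broccoli, x3 = servings of eggs, x4 = servings of cottage cheese.
Minimise 0.34x1 + 0.61x2 + 0.39x3 + 0.5x4 subject to:
  219x1 + 56x2 + 166x3 + 336x4 ≤ 1106   (sodium)
  1.3x1 + 0.9x2 + 2.4x3 + 0.1x4 ≥ 3   (iron)
  23x1 + 10x2 + 1x3 + 4x4 ≥ 15   (carbohydrate)
  x1, x2, x3, x4 ≥ 0.
The cheapest feasible vertex uses only whole-barley bread, eggs; broccoli, cottage cheese are not used. There the iron and carbohydrate constraints are tight.
So whole-barley bread = 0.6122 servings, eggs = 0.9184 servings.
Hence cost = 0.34·0.6122 + 0.39·0.9184 = $0.56632.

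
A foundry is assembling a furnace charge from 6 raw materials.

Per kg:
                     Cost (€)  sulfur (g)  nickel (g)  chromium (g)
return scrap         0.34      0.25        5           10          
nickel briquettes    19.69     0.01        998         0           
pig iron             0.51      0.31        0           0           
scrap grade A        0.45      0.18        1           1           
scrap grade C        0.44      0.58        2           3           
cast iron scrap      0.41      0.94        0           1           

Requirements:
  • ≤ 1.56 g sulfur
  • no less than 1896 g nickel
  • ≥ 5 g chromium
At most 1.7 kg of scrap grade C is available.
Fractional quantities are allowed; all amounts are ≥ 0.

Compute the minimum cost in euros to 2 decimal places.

€37.53

This is a linear program. Let x1 = kg of return scrap, x2 = kg of nickel briquettes, x3 = kg of pig iron, x4 = kg of scrap grade A, x5 = kg of scrap grade C, x6 = kg of cast iron scrap.
Minimize 0.34x1 + 19.69x2 + 0.51x3 + 0.45x4 + 0.44x5 + 0.41x6 subject to:
  0.25x1 + 0.01x2 + 0.31x3 + 0.18x4 + 0.58x5 + 0.94x6 ≤ 1.56   (sulfur)
  5x1 + 998x2 + 1x4 + 2x5 ≥ 1896   (nickel)
  10x1 + 1x4 + 3x5 + 1x6 ≥ 5   (chromium)
  x5 ≤ 1.7
  x1, x2, x3, x4, x5, x6 ≥ 0.
The minimum-cost mix takes nothing from pig iron, scrap grade A, scrap grade C, cast iron scrap — only return scrap, nickel briquettes. The nickel and chromium requirements are met with equality.
That vertex is x1 = 0.5, x2 = 1.8973.
Total cost: 0.34·0.5 + 19.69·1.8973 = 37.5278.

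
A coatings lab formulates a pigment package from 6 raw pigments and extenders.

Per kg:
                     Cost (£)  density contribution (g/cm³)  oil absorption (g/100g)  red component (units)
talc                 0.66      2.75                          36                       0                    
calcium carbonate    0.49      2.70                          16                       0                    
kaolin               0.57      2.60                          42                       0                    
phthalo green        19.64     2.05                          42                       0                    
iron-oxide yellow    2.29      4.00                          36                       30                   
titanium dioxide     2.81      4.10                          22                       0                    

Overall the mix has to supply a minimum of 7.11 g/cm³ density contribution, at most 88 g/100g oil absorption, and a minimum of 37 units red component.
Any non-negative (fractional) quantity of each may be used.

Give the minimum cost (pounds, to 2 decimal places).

This is a linear program. Let x1 = kg of talc, x2 = kg of calcium carbonate, x3 = kg of kaolin, x4 = kg of phthalo green, x5 = kg of iron-oxide yellow, x6 = kg of titanium dioxide.
min 0.66x1 + 0.49x2 + 0.57x3 + 19.64x4 + 2.29x5 + 2.81x6 with:
  2.75x1 + 2.7x2 + 2.6x3 + 2.05x4 + 4x5 + 4.1x6 ≥ 7.11   (density contribution)
  36x1 + 16x2 + 42x3 + 42x4 + 36x5 + 22x6 ≤ 88   (oil absorption)
  30x5 ≥ 37   (red component)
  x1, x2, x3, x4, x5, x6 ≥ 0.
The minimum-cost mix takes nothing from talc, kaolin, phthalo green, titanium dioxide — only calcium carbonate, iron-oxide yellow. Binding constraints: density contribution and red component.
Solving gives x2 = 0.8062, x5 = 1.233.
Cost = 0.49·0.8062 + 2.29·1.233 = 3.2186.

£3.22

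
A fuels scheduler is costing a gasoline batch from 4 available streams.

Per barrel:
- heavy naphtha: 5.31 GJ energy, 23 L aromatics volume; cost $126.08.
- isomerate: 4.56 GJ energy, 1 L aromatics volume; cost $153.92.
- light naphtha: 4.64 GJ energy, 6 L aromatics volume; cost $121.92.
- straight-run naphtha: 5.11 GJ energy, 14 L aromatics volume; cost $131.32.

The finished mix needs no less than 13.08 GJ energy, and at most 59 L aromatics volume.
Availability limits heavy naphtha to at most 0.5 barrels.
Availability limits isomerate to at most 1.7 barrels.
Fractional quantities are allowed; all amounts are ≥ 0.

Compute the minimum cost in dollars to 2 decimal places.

Let x1 = barrels of heavy naphtha, x2 = barrels of isomerate, x3 = barrels of light naphtha, x4 = barrels of straight-run naphtha.
Minimise 126.08x1 + 153.92x2 + 121.92x3 + 131.32x4 with:
  5.31x1 + 4.56x2 + 4.64x3 + 5.11x4 ≥ 13.08   (energy)
  23x1 + 1x2 + 6x3 + 14x4 ≤ 59   (aromatics volume)
  x1 ≤ 0.5
  x2 ≤ 1.7
  x1, x2, x3, x4 ≥ 0.
The cheapest feasible vertex uses only heavy naphtha, straight-run naphtha; isomerate, light naphtha are not used. The energy and the heavy naphtha cap requirements are met with equality.
That vertex is x1 = 0.5, x4 = 2.0401.
Total cost: 126.08·0.5 + 131.32·2.0401 = 330.9459.

$330.95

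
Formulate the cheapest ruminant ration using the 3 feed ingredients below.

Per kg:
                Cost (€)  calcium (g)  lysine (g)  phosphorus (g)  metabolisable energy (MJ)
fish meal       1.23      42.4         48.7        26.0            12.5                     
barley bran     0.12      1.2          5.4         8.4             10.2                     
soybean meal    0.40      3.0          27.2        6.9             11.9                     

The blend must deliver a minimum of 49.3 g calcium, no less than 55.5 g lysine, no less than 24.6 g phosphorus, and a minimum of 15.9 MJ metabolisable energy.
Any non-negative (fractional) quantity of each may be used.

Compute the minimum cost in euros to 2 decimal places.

Let x1 = kg of fish meal, x2 = kg of barley bran, x3 = kg of soybean meal.
min 1.23x1 + 0.12x2 + 0.4x3 with:
  42.4x1 + 1.2x2 + 3x3 ≥ 49.3   (calcium)
  48.7x1 + 5.4x2 + 27.2x3 ≥ 55.5   (lysine)
  26x1 + 8.4x2 + 6.9x3 ≥ 24.6   (phosphorus)
  12.5x1 + 10.2x2 + 11.9x3 ≥ 15.9   (metabolisable energy)
  x1, x2, x3 ≥ 0.
The optimal basis is {fish meal, barley bran}; soybean meal drops out. There the calcium and metabolisable energy constraints are tight.
That vertex is x1 = 1.159, x2 = 0.1387.
Hence cost = 1.23·1.159 + 0.12·0.1387 = €1.4422.

€1.44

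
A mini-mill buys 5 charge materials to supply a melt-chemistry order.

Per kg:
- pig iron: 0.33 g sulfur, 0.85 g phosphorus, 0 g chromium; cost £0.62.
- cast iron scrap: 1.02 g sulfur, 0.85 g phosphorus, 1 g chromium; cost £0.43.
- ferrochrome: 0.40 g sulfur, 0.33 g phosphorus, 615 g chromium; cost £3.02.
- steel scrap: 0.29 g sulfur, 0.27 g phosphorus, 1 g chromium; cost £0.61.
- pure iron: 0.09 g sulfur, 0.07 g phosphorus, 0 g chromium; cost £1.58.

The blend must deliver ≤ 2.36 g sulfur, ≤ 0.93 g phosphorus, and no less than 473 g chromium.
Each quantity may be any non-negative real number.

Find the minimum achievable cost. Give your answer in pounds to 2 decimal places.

This is a linear program. Let x1 = kg of pig iron, x2 = kg of cast iron scrap, x3 = kg of ferrochrome, x4 = kg of steel scrap, x5 = kg of pure iron.
Minimize 0.62x1 + 0.43x2 + 3.02x3 + 0.61x4 + 1.58x5 with:
  0.33x1 + 1.02x2 + 0.4x3 + 0.29x4 + 0.09x5 ≤ 2.36   (sulfur)
  0.85x1 + 0.85x2 + 0.33x3 + 0.27x4 + 0.07x5 ≤ 0.93   (phosphorus)
  1x2 + 615x3 + 1x4 ≥ 473   (chromium)
  x1, x2, x3, x4, x5 ≥ 0.
The optimal basis is {ferrochrome}; pig iron, cast iron scrap, steel scrap, pure iron drop out. There the chromium constraint is tight.
That vertex is x3 = 0.7691.
Cost = 3.02·0.7691 = 2.3227.

£2.32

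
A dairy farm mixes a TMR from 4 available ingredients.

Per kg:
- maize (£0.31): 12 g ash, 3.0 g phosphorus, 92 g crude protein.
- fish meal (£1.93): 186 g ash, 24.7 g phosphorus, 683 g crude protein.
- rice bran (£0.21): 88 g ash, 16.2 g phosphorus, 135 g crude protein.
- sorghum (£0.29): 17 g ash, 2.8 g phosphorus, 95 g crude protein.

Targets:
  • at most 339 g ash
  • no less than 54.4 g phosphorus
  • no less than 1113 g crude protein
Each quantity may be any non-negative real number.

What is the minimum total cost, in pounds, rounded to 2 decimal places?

Let x1 = kg of maize, x2 = kg of fish meal, x3 = kg of rice bran, x4 = kg of sorghum.
min 0.31x1 + 1.93x2 + 0.21x3 + 0.29x4 with:
  12x1 + 186x2 + 88x3 + 17x4 ≤ 339   (ash)
  3x1 + 24.7x2 + 16.2x3 + 2.8x4 ≥ 54.4   (phosphorus)
  92x1 + 683x2 + 135x3 + 95x4 ≥ 1113   (crude protein)
  x1, x2, x3, x4 ≥ 0.
The cheapest feasible vertex uses only rice bran, sorghum; maize, fish meal are not used. Binding constraints: ash and crude protein.
So rice bran = 2.19 kg, sorghum = 8.603 kg.
Objective = 0.21·2.19 + 0.29·8.603 = 2.9548.

£2.95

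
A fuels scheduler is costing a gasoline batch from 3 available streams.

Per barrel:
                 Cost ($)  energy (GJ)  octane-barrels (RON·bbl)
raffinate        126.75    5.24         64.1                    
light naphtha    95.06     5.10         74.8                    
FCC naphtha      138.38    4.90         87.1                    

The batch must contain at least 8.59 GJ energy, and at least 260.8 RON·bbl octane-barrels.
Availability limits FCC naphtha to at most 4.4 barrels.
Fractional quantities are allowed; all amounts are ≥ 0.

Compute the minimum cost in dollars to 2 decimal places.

$331.44

This is a linear program. Let x1 = barrels of raffinate, x2 = barrels of light naphtha, x3 = barrels of FCC naphtha.
Minimise 126.75x1 + 95.06x2 + 138.38x3 s.t.:
  5.24x1 + 5.1x2 + 4.9x3 ≥ 8.59   (energy)
  64.1x1 + 74.8x2 + 87.1x3 ≥ 260.8   (octane-barrels)
  x3 ≤ 4.4
  x1, x2, x3 ≥ 0.
The minimum-cost mix takes nothing from raffinate, FCC naphtha — only light naphtha. Binding constraint: octane-barrels.
That vertex is x2 = 3.4866.
Total cost: 95.06·3.4866 = 331.4362.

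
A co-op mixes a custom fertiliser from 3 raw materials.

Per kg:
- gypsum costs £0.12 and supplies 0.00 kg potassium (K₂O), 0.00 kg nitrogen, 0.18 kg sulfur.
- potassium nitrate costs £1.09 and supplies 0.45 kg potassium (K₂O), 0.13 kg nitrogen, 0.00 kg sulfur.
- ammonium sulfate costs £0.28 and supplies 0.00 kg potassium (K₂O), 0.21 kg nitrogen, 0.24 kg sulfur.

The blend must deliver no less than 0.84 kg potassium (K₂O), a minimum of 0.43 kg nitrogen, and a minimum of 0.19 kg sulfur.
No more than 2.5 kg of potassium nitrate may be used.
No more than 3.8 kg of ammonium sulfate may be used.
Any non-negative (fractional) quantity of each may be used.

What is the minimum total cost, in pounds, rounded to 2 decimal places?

Let x1 = kg of gypsum, x2 = kg of potassium nitrate, x3 = kg of ammonium sulfate.
Minimise 0.12x1 + 1.09x2 + 0.28x3 subject to:
  0.45x2 ≥ 0.84   (potassium (K₂O))
  0.13x2 + 0.21x3 ≥ 0.43   (nitrogen)
  0.18x1 + 0.24x3 ≥ 0.19   (sulfur)
  x2 ≤ 2.5
  x3 ≤ 3.8
  x1, x2, x3 ≥ 0.
At the optimum only potassium nitrate, ammonium sulfate are positive (gypsum = 0). There the potassium (K₂O) and nitrogen constraints are tight.
That vertex is x2 = 1.867, x3 = 0.8921.
Objective = 1.09·1.867 + 0.28·0.8921 = 2.2848.

£2.28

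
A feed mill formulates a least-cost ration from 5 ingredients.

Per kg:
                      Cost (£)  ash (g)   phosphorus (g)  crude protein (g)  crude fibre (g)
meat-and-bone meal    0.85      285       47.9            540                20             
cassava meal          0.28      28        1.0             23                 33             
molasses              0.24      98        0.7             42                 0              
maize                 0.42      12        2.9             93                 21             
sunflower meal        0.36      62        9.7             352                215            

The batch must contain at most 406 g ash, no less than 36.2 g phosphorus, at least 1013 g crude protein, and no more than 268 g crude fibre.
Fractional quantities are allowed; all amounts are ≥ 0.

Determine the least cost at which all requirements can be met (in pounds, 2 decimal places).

Set it up as a linear program. Let x1 = kg of meat-and-bone meal, x2 = kg of cassava meal, x3 = kg of molasses, x4 = kg of maize, x5 = kg of sunflower meal.
Minimise 0.85x1 + 0.28x2 + 0.24x3 + 0.42x4 + 0.36x5 s.t.:
  285x1 + 28x2 + 98x3 + 12x4 + 62x5 ≤ 406   (ash)
  47.9x1 + 1x2 + 0.7x3 + 2.9x4 + 9.7x5 ≥ 36.2   (phosphorus)
  540x1 + 23x2 + 42x3 + 93x4 + 352x5 ≥ 1013   (crude protein)
  20x1 + 33x2 + 21x4 + 215x5 ≤ 268   (crude fibre)
  x1, x2, x3, x4, x5 ≥ 0.
The minimum-cost mix takes nothing from cassava meal, molasses, maize — only meat-and-bone meal, sunflower meal. Binding constraints: crude protein and crude fibre.
Solving gives x1 = 1.132, x5 = 1.141.
Cost = 0.85·1.132 + 0.36·1.141 = 1.3730.

£1.37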